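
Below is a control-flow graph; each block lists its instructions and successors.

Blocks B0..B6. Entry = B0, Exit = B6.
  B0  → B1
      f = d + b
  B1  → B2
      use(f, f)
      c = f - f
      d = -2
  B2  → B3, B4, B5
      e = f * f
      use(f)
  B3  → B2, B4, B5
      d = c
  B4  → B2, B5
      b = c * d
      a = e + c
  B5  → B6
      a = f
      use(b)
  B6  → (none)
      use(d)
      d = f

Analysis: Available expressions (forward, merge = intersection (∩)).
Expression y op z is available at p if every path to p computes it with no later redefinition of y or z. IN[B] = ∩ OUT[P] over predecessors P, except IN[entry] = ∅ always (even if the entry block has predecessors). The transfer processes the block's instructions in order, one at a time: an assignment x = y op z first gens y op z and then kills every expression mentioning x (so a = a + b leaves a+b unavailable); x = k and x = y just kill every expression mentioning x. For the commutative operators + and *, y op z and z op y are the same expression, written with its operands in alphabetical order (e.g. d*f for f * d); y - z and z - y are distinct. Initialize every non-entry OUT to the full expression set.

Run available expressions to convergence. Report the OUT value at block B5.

Answer: {f*f, f-f}

Derivation:
Per-block solution:
  B0:  IN={}  OUT={b+d}
  B1:  IN={b+d}  OUT={f-f}
  B2:  IN={f-f}  OUT={f*f, f-f}
  B3:  IN={f*f, f-f}  OUT={f*f, f-f}
  B4:  IN={f*f, f-f}  OUT={c*d, c+e, f*f, f-f}
  B5:  IN={f*f, f-f}  OUT={f*f, f-f}
  B6:  IN={f*f, f-f}  OUT={f*f, f-f}

Merge at B5: IN[B5] = OUT[B2] ∩ OUT[B3] ∩ OUT[B4] = {f*f, f-f}
Applying B5's transfer function to that IN value gives OUT[B5] (row B5 above).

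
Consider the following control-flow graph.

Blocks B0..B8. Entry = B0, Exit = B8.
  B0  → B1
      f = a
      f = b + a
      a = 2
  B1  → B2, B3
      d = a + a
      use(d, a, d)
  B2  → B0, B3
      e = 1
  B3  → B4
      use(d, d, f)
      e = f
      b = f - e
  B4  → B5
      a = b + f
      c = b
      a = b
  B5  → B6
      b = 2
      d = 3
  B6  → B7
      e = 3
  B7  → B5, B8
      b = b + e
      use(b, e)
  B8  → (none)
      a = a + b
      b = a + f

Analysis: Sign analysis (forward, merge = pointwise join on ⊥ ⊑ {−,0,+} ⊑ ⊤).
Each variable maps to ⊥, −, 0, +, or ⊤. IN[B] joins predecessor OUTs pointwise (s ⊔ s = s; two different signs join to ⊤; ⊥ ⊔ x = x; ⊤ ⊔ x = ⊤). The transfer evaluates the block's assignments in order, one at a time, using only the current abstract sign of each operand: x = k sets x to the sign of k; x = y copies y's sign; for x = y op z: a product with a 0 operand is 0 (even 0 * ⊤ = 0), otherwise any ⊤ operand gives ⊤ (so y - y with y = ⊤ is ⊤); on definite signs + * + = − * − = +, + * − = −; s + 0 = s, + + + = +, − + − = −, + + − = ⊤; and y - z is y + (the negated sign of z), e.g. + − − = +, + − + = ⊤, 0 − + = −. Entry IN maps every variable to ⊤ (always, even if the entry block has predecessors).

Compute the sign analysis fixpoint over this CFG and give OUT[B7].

Answer: {a: ⊤, b: +, c: ⊤, d: +, e: +, f: ⊤}

Working:
Converged values:
  B0:   IN=(all ⊤)   OUT={a:+; rest ⊤}
  B1:   IN={a:+; rest ⊤}   OUT={a:+, d:+; rest ⊤}
  B2:   IN={a:+, d:+; rest ⊤}   OUT={a:+, d:+, e:+; rest ⊤}
  B3:   IN={a:+, d:+; rest ⊤}   OUT={a:+, d:+; rest ⊤}
  B4:   IN={a:+, d:+; rest ⊤}   OUT={d:+; rest ⊤}
  B5:   IN={d:+; rest ⊤}   OUT={b:+, d:+; rest ⊤}
  B6:   IN={b:+, d:+; rest ⊤}   OUT={b:+, d:+, e:+; rest ⊤}
  B7:   IN={b:+, d:+, e:+; rest ⊤}   OUT={b:+, d:+, e:+; rest ⊤}
  B8:   IN={b:+, d:+, e:+; rest ⊤}   OUT={d:+, e:+; rest ⊤}

Merge at B7: IN[B7] = OUT[B6] = {a: ⊤, b: +, c: ⊤, d: +, e: +, f: ⊤}
Applying B7's transfer function to that IN value gives OUT[B7] (row B7 above).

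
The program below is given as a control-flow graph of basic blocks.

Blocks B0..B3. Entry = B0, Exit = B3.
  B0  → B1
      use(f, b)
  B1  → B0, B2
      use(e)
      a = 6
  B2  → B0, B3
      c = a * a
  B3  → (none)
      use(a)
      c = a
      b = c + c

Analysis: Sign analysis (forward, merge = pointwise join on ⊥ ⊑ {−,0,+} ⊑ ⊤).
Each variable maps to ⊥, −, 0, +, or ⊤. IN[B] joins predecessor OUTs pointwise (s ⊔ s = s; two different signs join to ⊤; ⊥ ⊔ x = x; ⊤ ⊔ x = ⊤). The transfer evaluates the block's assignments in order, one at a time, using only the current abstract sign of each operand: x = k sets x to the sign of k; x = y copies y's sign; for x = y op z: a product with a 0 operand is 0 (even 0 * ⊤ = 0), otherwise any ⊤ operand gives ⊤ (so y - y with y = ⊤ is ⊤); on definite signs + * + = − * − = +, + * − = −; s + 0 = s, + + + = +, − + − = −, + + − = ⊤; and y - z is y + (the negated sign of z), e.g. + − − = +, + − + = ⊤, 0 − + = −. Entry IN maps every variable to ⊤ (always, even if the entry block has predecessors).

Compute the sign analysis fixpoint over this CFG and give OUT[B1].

Answer: {a: +, b: ⊤, c: ⊤, d: ⊤, e: ⊤, f: ⊤}

Working:
Per-block solution:
  B0: | IN=(all ⊤) | OUT=(all ⊤)
  B1: | IN=(all ⊤) | OUT={a:+; rest ⊤}
  B2: | IN={a:+; rest ⊤} | OUT={a:+, c:+; rest ⊤}
  B3: | IN={a:+, c:+; rest ⊤} | OUT={a:+, b:+, c:+; rest ⊤}

Merge at B1: IN[B1] = OUT[B0] = {a: ⊤, b: ⊤, c: ⊤, d: ⊤, e: ⊤, f: ⊤}
Applying B1's transfer function to that IN value gives OUT[B1] (row B1 above).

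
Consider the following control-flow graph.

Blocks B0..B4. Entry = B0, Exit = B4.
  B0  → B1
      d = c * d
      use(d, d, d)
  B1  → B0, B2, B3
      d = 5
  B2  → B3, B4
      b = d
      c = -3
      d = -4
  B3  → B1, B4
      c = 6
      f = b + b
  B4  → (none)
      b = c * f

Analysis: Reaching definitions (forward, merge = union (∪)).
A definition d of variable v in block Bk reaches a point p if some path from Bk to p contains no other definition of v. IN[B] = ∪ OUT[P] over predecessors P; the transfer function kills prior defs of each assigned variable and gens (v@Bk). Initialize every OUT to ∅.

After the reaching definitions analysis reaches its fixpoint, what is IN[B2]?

Answer: {b@B2, c@B3, d@B1, f@B3}

Working:
Converged values:
  B0: | IN={b@B2, c@B3, d@B1, f@B3} | OUT={b@B2, c@B3, d@B0, f@B3}
  B1: | IN={b@B2, c@B3, d@B0, d@B1, d@B2, f@B3} | OUT={b@B2, c@B3, d@B1, f@B3}
  B2: | IN={b@B2, c@B3, d@B1, f@B3} | OUT={b@B2, c@B2, d@B2, f@B3}
  B3: | IN={b@B2, c@B2, c@B3, d@B1, d@B2, f@B3} | OUT={b@B2, c@B3, d@B1, d@B2, f@B3}
  B4: | IN={b@B2, c@B2, c@B3, d@B1, d@B2, f@B3} | OUT={b@B4, c@B2, c@B3, d@B1, d@B2, f@B3}

Merge at B2: IN[B2] = OUT[B1] = {b@B2, c@B3, d@B1, f@B3}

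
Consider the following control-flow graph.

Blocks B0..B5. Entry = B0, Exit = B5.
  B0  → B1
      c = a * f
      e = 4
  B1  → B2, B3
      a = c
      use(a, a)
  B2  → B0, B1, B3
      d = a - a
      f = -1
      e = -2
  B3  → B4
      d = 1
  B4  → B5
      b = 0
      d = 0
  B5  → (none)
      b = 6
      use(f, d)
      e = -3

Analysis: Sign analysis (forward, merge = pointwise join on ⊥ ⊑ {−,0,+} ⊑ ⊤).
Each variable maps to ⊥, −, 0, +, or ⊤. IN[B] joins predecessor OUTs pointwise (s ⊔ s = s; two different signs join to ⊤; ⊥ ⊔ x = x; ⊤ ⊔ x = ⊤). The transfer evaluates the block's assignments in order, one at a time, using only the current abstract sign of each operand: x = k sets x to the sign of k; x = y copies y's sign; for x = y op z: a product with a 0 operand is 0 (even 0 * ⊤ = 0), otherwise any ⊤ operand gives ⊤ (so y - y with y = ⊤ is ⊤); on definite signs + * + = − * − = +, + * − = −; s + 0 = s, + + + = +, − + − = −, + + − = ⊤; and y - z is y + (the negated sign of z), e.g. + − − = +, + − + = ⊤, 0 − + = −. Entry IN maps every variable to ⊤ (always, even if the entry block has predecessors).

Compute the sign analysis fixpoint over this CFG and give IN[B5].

Converged values:
  B0: | IN=(all ⊤) | OUT={e:+; rest ⊤}
  B1: | IN=(all ⊤) | OUT=(all ⊤)
  B2: | IN=(all ⊤) | OUT={e:-, f:-; rest ⊤}
  B3: | IN=(all ⊤) | OUT={d:+; rest ⊤}
  B4: | IN={d:+; rest ⊤} | OUT={b:0, d:0; rest ⊤}
  B5: | IN={b:0, d:0; rest ⊤} | OUT={b:+, d:0, e:-; rest ⊤}

Merge at B5: IN[B5] = OUT[B4] = {a: ⊤, b: 0, c: ⊤, d: 0, e: ⊤, f: ⊤}

Answer: {a: ⊤, b: 0, c: ⊤, d: 0, e: ⊤, f: ⊤}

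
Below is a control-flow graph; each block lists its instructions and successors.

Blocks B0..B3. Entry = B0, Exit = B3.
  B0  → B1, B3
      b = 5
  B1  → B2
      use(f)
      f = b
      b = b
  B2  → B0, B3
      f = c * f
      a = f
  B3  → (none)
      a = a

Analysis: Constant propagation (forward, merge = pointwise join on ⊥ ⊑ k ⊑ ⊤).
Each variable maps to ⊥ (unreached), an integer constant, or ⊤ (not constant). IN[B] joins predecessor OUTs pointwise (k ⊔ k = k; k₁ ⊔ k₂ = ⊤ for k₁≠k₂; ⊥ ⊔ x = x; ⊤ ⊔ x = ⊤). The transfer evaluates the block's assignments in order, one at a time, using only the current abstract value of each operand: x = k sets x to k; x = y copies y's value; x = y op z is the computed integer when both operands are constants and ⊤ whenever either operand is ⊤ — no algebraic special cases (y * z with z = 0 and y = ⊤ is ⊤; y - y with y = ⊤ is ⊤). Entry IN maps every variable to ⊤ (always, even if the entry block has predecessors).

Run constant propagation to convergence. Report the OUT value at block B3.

Answer: {a: ⊤, b: 5, c: ⊤, d: ⊤, e: ⊤, f: ⊤}

Working:
Per-block solution:
  B0: | IN=(all ⊤) | OUT={b:5; rest ⊤}
  B1: | IN={b:5; rest ⊤} | OUT={b:5, f:5; rest ⊤}
  B2: | IN={b:5, f:5; rest ⊤} | OUT={b:5; rest ⊤}
  B3: | IN={b:5; rest ⊤} | OUT={b:5; rest ⊤}

Merge at B3: IN[B3] = OUT[B0] ⊔ OUT[B2] = {a: ⊤, b: 5, c: ⊤, d: ⊤, e: ⊤, f: ⊤}
Applying B3's transfer function to that IN value gives OUT[B3] (row B3 above).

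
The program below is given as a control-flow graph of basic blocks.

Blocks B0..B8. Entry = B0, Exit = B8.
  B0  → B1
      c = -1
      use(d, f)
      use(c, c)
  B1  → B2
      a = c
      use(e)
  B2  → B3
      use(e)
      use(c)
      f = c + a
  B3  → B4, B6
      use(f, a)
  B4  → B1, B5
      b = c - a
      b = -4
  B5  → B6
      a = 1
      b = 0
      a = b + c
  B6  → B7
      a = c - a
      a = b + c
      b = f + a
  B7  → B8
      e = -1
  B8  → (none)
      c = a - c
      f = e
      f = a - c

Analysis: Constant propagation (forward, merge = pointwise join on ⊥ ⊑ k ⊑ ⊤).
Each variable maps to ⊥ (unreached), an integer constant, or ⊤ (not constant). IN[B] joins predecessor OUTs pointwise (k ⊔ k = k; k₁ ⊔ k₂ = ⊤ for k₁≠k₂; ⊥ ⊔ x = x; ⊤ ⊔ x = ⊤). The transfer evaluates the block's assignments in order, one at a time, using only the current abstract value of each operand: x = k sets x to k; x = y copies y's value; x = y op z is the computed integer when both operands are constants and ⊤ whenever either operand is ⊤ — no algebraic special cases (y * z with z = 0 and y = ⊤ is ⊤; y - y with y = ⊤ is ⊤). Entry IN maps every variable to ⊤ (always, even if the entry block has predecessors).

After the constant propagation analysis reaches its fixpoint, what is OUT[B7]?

Converged values:
  B0:   IN=(all ⊤)   OUT={c:-1; rest ⊤}
  B1:   IN={c:-1; rest ⊤}   OUT={a:-1, c:-1; rest ⊤}
  B2:   IN={a:-1, c:-1; rest ⊤}   OUT={a:-1, c:-1, f:-2; rest ⊤}
  B3:   IN={a:-1, c:-1, f:-2; rest ⊤}   OUT={a:-1, c:-1, f:-2; rest ⊤}
  B4:   IN={a:-1, c:-1, f:-2; rest ⊤}   OUT={a:-1, b:-4, c:-1, f:-2; rest ⊤}
  B5:   IN={a:-1, b:-4, c:-1, f:-2; rest ⊤}   OUT={a:-1, b:0, c:-1, f:-2; rest ⊤}
  B6:   IN={a:-1, c:-1, f:-2; rest ⊤}   OUT={c:-1, f:-2; rest ⊤}
  B7:   IN={c:-1, f:-2; rest ⊤}   OUT={c:-1, e:-1, f:-2; rest ⊤}
  B8:   IN={c:-1, e:-1, f:-2; rest ⊤}   OUT={e:-1; rest ⊤}

Merge at B7: IN[B7] = OUT[B6] = {a: ⊤, b: ⊤, c: -1, d: ⊤, e: ⊤, f: -2}
Applying B7's transfer function to that IN value gives OUT[B7] (row B7 above).

Answer: {a: ⊤, b: ⊤, c: -1, d: ⊤, e: -1, f: -2}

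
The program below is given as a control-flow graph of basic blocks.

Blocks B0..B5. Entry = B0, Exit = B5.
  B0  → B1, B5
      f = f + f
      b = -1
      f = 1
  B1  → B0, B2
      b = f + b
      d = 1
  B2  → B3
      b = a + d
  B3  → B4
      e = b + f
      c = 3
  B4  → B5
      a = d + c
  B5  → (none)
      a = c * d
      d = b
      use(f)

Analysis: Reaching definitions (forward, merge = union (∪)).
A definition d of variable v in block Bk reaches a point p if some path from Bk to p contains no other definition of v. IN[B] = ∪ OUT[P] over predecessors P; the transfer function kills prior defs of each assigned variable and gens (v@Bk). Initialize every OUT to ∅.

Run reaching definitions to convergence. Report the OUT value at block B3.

Answer: {b@B2, c@B3, d@B1, e@B3, f@B0}

Working:
Fixpoint table:
  B0:  IN={b@B1, d@B1, f@B0}  OUT={b@B0, d@B1, f@B0}
  B1:  IN={b@B0, d@B1, f@B0}  OUT={b@B1, d@B1, f@B0}
  B2:  IN={b@B1, d@B1, f@B0}  OUT={b@B2, d@B1, f@B0}
  B3:  IN={b@B2, d@B1, f@B0}  OUT={b@B2, c@B3, d@B1, e@B3, f@B0}
  B4:  IN={b@B2, c@B3, d@B1, e@B3, f@B0}  OUT={a@B4, b@B2, c@B3, d@B1, e@B3, f@B0}
  B5:  IN={a@B4, b@B0, b@B2, c@B3, d@B1, e@B3, f@B0}  OUT={a@B5, b@B0, b@B2, c@B3, d@B5, e@B3, f@B0}

Merge at B3: IN[B3] = OUT[B2] = {b@B2, d@B1, f@B0}
Applying B3's transfer function to that IN value gives OUT[B3] (row B3 above).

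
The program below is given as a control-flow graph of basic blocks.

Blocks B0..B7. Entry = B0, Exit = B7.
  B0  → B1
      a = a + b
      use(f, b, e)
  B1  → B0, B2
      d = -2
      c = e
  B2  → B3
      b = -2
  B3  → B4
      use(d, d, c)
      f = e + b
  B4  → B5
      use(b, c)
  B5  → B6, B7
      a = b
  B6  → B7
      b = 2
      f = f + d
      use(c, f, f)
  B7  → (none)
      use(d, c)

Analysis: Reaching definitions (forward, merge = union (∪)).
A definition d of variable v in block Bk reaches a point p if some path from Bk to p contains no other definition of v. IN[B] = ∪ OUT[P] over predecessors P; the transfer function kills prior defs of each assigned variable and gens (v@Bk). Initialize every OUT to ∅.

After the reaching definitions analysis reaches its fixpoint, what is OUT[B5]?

Answer: {a@B5, b@B2, c@B1, d@B1, f@B3}

Trace:
Converged values:
  B0: | IN={a@B0, c@B1, d@B1} | OUT={a@B0, c@B1, d@B1}
  B1: | IN={a@B0, c@B1, d@B1} | OUT={a@B0, c@B1, d@B1}
  B2: | IN={a@B0, c@B1, d@B1} | OUT={a@B0, b@B2, c@B1, d@B1}
  B3: | IN={a@B0, b@B2, c@B1, d@B1} | OUT={a@B0, b@B2, c@B1, d@B1, f@B3}
  B4: | IN={a@B0, b@B2, c@B1, d@B1, f@B3} | OUT={a@B0, b@B2, c@B1, d@B1, f@B3}
  B5: | IN={a@B0, b@B2, c@B1, d@B1, f@B3} | OUT={a@B5, b@B2, c@B1, d@B1, f@B3}
  B6: | IN={a@B5, b@B2, c@B1, d@B1, f@B3} | OUT={a@B5, b@B6, c@B1, d@B1, f@B6}
  B7: | IN={a@B5, b@B2, b@B6, c@B1, d@B1, f@B3, f@B6} | OUT={a@B5, b@B2, b@B6, c@B1, d@B1, f@B3, f@B6}

Merge at B5: IN[B5] = OUT[B4] = {a@B0, b@B2, c@B1, d@B1, f@B3}
Applying B5's transfer function to that IN value gives OUT[B5] (row B5 above).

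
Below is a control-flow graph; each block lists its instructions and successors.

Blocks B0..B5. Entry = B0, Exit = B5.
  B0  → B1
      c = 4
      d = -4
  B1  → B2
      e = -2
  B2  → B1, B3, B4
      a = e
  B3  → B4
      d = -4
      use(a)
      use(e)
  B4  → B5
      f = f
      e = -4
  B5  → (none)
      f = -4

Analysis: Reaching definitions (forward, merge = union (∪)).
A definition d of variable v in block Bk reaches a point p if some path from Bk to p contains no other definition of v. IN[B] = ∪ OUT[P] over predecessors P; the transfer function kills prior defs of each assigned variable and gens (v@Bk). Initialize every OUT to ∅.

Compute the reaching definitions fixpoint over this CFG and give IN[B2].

Answer: {a@B2, c@B0, d@B0, e@B1}

Trace:
Fixpoint table:
  B0:  IN={}  OUT={c@B0, d@B0}
  B1:  IN={a@B2, c@B0, d@B0, e@B1}  OUT={a@B2, c@B0, d@B0, e@B1}
  B2:  IN={a@B2, c@B0, d@B0, e@B1}  OUT={a@B2, c@B0, d@B0, e@B1}
  B3:  IN={a@B2, c@B0, d@B0, e@B1}  OUT={a@B2, c@B0, d@B3, e@B1}
  B4:  IN={a@B2, c@B0, d@B0, d@B3, e@B1}  OUT={a@B2, c@B0, d@B0, d@B3, e@B4, f@B4}
  B5:  IN={a@B2, c@B0, d@B0, d@B3, e@B4, f@B4}  OUT={a@B2, c@B0, d@B0, d@B3, e@B4, f@B5}

Merge at B2: IN[B2] = OUT[B1] = {a@B2, c@B0, d@B0, e@B1}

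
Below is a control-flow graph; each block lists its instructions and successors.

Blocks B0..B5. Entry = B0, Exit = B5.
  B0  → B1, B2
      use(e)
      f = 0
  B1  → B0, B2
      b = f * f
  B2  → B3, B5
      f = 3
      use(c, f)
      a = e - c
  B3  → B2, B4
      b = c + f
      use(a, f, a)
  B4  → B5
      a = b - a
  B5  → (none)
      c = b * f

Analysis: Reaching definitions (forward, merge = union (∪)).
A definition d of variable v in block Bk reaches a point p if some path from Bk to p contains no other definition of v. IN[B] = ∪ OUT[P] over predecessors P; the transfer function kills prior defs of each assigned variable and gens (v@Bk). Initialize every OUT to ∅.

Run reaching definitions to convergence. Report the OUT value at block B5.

Fixpoint table:
  B0:   IN={b@B1, f@B0}   OUT={b@B1, f@B0}
  B1:   IN={b@B1, f@B0}   OUT={b@B1, f@B0}
  B2:   IN={a@B2, b@B1, b@B3, f@B0, f@B2}   OUT={a@B2, b@B1, b@B3, f@B2}
  B3:   IN={a@B2, b@B1, b@B3, f@B2}   OUT={a@B2, b@B3, f@B2}
  B4:   IN={a@B2, b@B3, f@B2}   OUT={a@B4, b@B3, f@B2}
  B5:   IN={a@B2, a@B4, b@B1, b@B3, f@B2}   OUT={a@B2, a@B4, b@B1, b@B3, c@B5, f@B2}

Merge at B5: IN[B5] = OUT[B2] ⊔ OUT[B4] = {a@B2, a@B4, b@B1, b@B3, f@B2}
Applying B5's transfer function to that IN value gives OUT[B5] (row B5 above).

Answer: {a@B2, a@B4, b@B1, b@B3, c@B5, f@B2}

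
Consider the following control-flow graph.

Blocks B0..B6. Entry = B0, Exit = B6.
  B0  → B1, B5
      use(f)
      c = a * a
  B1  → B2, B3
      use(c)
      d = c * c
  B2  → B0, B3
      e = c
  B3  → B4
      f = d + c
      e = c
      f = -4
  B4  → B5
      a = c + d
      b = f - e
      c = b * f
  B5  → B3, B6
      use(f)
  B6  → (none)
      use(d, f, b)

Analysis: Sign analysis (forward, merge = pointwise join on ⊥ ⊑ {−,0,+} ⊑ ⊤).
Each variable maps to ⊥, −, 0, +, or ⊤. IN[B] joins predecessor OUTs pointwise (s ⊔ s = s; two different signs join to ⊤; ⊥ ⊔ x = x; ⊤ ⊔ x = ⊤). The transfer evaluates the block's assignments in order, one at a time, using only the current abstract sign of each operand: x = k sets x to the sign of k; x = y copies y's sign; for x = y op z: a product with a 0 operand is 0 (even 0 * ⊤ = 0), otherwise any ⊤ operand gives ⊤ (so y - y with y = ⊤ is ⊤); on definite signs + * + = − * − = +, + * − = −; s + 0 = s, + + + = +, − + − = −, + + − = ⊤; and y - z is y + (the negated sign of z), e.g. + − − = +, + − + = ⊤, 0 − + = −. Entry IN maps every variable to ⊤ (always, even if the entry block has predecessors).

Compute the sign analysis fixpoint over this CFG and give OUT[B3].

Per-block solution:
  B0:   IN=(all ⊤)   OUT=(all ⊤)
  B1:   IN=(all ⊤)   OUT=(all ⊤)
  B2:   IN=(all ⊤)   OUT=(all ⊤)
  B3:   IN=(all ⊤)   OUT={f:-; rest ⊤}
  B4:   IN={f:-; rest ⊤}   OUT={f:-; rest ⊤}
  B5:   IN=(all ⊤)   OUT=(all ⊤)
  B6:   IN=(all ⊤)   OUT=(all ⊤)

Merge at B3: IN[B3] = OUT[B1] ⊔ OUT[B2] ⊔ OUT[B5] = {a: ⊤, b: ⊤, c: ⊤, d: ⊤, e: ⊤, f: ⊤}
Applying B3's transfer function to that IN value gives OUT[B3] (row B3 above).

Answer: {a: ⊤, b: ⊤, c: ⊤, d: ⊤, e: ⊤, f: -}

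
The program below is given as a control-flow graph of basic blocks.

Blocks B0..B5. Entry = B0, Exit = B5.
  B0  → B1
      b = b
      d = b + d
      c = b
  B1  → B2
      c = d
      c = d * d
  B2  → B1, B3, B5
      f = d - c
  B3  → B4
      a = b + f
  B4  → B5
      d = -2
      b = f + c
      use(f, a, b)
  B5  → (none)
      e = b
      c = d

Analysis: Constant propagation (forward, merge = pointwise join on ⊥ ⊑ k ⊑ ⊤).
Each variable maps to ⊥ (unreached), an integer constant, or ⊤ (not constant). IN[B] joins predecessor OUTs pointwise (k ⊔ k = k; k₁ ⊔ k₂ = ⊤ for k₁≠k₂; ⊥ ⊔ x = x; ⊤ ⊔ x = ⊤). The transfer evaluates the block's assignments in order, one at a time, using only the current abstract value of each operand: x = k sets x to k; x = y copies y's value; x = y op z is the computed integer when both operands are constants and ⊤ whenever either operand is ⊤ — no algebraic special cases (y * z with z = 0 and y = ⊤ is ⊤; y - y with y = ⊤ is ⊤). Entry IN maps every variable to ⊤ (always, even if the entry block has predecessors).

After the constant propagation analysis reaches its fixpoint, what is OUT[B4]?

Converged values:
  B0: | IN=(all ⊤) | OUT=(all ⊤)
  B1: | IN=(all ⊤) | OUT=(all ⊤)
  B2: | IN=(all ⊤) | OUT=(all ⊤)
  B3: | IN=(all ⊤) | OUT=(all ⊤)
  B4: | IN=(all ⊤) | OUT={d:-2; rest ⊤}
  B5: | IN=(all ⊤) | OUT=(all ⊤)

Merge at B4: IN[B4] = OUT[B3] = {a: ⊤, b: ⊤, c: ⊤, d: ⊤, e: ⊤, f: ⊤}
Applying B4's transfer function to that IN value gives OUT[B4] (row B4 above).

Answer: {a: ⊤, b: ⊤, c: ⊤, d: -2, e: ⊤, f: ⊤}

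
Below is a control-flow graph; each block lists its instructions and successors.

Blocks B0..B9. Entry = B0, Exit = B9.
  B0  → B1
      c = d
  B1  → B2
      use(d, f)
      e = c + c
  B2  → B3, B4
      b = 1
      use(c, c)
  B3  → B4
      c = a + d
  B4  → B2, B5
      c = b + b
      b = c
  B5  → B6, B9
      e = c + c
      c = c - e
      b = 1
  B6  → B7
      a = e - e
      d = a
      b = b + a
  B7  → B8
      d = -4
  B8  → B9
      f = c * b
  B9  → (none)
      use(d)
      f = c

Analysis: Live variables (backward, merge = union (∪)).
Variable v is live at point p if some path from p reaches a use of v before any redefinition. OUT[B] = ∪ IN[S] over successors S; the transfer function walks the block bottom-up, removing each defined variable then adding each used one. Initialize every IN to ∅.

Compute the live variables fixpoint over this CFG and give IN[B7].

Per-block solution:
  B0:  IN={a, d, f}  OUT={a, c, d, f}
  B1:  IN={a, c, d, f}  OUT={a, c, d}
  B2:  IN={a, c, d}  OUT={a, b, d}
  B3:  IN={a, b, d}  OUT={a, b, d}
  B4:  IN={a, b, d}  OUT={a, c, d}
  B5:  IN={c, d}  OUT={b, c, d, e}
  B6:  IN={b, c, e}  OUT={b, c}
  B7:  IN={b, c}  OUT={b, c, d}
  B8:  IN={b, c, d}  OUT={c, d}
  B9:  IN={c, d}  OUT={}

Merge at B7: OUT[B7] = IN[B8] = {b, c, d}
Applying B7's transfer function to that OUT value gives IN[B7] (row B7 above).

Answer: {b, c}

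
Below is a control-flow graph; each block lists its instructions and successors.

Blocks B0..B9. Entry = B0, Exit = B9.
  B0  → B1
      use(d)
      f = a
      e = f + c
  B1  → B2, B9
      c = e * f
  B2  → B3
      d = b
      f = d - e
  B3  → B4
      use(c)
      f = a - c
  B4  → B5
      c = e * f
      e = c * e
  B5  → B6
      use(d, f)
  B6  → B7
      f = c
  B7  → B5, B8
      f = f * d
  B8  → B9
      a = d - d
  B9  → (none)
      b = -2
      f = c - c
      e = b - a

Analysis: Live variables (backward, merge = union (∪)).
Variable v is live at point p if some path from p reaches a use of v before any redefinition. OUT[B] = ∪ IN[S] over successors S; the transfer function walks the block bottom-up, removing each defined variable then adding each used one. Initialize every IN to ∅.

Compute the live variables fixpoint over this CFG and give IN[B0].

Fixpoint table:
  B0:   IN={a, b, c, d}   OUT={a, b, e, f}
  B1:   IN={a, b, e, f}   OUT={a, b, c, e}
  B2:   IN={a, b, c, e}   OUT={a, c, d, e}
  B3:   IN={a, c, d, e}   OUT={d, e, f}
  B4:   IN={d, e, f}   OUT={c, d, f}
  B5:   IN={c, d, f}   OUT={c, d}
  B6:   IN={c, d}   OUT={c, d, f}
  B7:   IN={c, d, f}   OUT={c, d, f}
  B8:   IN={c, d}   OUT={a, c}
  B9:   IN={a, c}   OUT={}

Merge at B0: OUT[B0] = IN[B1] = {a, b, e, f}
Applying B0's transfer function to that OUT value gives IN[B0] (row B0 above).

Answer: {a, b, c, d}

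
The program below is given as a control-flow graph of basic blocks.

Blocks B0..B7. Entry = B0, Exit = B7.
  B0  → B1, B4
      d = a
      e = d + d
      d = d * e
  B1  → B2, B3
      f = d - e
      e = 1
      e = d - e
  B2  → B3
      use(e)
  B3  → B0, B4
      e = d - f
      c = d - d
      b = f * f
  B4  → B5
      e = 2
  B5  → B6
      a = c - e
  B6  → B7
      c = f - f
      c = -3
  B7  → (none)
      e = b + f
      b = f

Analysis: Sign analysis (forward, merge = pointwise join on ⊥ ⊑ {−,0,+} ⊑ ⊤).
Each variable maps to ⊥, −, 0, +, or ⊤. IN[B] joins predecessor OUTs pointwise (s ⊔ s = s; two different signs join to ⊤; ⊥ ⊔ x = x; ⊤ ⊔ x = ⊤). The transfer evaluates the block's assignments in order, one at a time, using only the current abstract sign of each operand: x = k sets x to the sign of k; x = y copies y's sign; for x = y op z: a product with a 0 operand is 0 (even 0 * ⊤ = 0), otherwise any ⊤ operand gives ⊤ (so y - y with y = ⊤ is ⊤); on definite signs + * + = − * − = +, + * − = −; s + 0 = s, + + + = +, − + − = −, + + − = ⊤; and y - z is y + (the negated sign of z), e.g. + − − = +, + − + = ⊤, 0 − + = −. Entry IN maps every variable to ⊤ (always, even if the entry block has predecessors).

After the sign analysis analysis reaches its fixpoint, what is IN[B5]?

Converged values:
  B0:  IN=(all ⊤)  OUT=(all ⊤)
  B1:  IN=(all ⊤)  OUT=(all ⊤)
  B2:  IN=(all ⊤)  OUT=(all ⊤)
  B3:  IN=(all ⊤)  OUT=(all ⊤)
  B4:  IN=(all ⊤)  OUT={e:+; rest ⊤}
  B5:  IN={e:+; rest ⊤}  OUT={e:+; rest ⊤}
  B6:  IN={e:+; rest ⊤}  OUT={c:-, e:+; rest ⊤}
  B7:  IN={c:-, e:+; rest ⊤}  OUT={c:-; rest ⊤}

Merge at B5: IN[B5] = OUT[B4] = {a: ⊤, b: ⊤, c: ⊤, d: ⊤, e: +, f: ⊤}

Answer: {a: ⊤, b: ⊤, c: ⊤, d: ⊤, e: +, f: ⊤}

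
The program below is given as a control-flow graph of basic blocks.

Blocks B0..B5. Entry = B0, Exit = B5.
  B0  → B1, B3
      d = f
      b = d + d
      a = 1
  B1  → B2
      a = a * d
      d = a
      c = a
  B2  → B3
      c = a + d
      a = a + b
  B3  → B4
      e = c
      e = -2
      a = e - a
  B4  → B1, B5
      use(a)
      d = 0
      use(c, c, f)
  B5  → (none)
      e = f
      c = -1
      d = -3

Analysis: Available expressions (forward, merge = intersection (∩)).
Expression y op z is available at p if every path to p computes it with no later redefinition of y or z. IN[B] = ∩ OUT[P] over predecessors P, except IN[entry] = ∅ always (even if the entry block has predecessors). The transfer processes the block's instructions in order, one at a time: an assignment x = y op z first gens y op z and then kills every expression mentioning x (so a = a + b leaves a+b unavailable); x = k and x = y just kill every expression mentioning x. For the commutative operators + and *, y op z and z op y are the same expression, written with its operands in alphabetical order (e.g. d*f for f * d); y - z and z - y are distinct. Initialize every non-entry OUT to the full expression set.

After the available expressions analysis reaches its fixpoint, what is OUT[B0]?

Per-block solution:
  B0:   IN={}   OUT={d+d}
  B1:   IN={}   OUT={}
  B2:   IN={}   OUT={}
  B3:   IN={}   OUT={}
  B4:   IN={}   OUT={}
  B5:   IN={}   OUT={}

B0 is the boundary node: IN[B0] = {}
Applying B0's transfer function to that IN value gives OUT[B0] (row B0 above).

Answer: {d+d}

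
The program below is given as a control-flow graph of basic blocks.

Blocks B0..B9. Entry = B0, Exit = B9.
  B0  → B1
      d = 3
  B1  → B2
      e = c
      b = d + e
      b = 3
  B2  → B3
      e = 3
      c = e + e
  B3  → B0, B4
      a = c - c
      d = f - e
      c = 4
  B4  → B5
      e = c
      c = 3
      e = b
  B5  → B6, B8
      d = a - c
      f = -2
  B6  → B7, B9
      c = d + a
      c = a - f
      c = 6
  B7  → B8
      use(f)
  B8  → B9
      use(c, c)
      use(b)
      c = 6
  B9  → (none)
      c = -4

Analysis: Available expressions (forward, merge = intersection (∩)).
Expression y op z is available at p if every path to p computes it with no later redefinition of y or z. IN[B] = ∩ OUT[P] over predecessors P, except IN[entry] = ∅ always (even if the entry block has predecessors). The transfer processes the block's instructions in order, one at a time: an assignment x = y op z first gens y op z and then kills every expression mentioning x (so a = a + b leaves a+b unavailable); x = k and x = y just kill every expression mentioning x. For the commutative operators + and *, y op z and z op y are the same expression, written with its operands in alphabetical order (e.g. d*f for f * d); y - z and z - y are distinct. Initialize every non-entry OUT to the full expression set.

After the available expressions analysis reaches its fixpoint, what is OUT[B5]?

Fixpoint table:
  B0: | IN={} | OUT={}
  B1: | IN={} | OUT={d+e}
  B2: | IN={d+e} | OUT={e+e}
  B3: | IN={e+e} | OUT={e+e, f-e}
  B4: | IN={e+e, f-e} | OUT={}
  B5: | IN={} | OUT={a-c}
  B6: | IN={a-c} | OUT={a+d, a-f}
  B7: | IN={a+d, a-f} | OUT={a+d, a-f}
  B8: | IN={} | OUT={}
  B9: | IN={} | OUT={}

Merge at B5: IN[B5] = OUT[B4] = {}
Applying B5's transfer function to that IN value gives OUT[B5] (row B5 above).

Answer: {a-c}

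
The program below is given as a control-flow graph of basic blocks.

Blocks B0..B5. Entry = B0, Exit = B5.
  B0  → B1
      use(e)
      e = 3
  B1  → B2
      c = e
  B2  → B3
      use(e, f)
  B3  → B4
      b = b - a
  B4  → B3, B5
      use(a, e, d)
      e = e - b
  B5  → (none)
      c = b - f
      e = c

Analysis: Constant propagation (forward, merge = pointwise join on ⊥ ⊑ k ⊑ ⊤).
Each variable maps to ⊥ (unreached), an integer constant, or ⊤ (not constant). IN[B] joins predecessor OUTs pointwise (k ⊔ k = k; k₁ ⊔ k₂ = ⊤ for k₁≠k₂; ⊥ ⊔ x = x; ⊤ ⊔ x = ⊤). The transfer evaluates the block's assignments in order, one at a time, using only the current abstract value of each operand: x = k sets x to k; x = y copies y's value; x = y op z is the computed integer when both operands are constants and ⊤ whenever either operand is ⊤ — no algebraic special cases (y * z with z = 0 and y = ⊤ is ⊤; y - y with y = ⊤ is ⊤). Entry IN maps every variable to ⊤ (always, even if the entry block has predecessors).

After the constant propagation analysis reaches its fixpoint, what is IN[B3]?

Converged values:
  B0:  IN=(all ⊤)  OUT={e:3; rest ⊤}
  B1:  IN={e:3; rest ⊤}  OUT={c:3, e:3; rest ⊤}
  B2:  IN={c:3, e:3; rest ⊤}  OUT={c:3, e:3; rest ⊤}
  B3:  IN={c:3; rest ⊤}  OUT={c:3; rest ⊤}
  B4:  IN={c:3; rest ⊤}  OUT={c:3; rest ⊤}
  B5:  IN={c:3; rest ⊤}  OUT=(all ⊤)

Merge at B3: IN[B3] = OUT[B2] ⊔ OUT[B4] = {a: ⊤, b: ⊤, c: 3, d: ⊤, e: ⊤, f: ⊤}

Answer: {a: ⊤, b: ⊤, c: 3, d: ⊤, e: ⊤, f: ⊤}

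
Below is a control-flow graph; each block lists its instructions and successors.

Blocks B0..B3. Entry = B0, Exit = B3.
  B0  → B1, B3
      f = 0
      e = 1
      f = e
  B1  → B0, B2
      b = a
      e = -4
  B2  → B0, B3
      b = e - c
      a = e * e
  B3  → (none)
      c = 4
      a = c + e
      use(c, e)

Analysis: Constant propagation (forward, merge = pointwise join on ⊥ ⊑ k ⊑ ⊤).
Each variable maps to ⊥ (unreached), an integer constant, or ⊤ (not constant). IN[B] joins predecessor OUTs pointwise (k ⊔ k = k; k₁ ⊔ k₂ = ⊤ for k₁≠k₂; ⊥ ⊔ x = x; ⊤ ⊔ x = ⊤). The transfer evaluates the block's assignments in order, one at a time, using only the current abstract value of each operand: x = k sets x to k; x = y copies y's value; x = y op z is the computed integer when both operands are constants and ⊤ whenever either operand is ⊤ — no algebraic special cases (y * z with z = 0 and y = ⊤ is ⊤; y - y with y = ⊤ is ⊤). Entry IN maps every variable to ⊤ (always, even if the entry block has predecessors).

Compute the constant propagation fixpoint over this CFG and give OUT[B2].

Answer: {a: 16, b: ⊤, c: ⊤, d: ⊤, e: -4, f: 1}

Derivation:
Converged values:
  B0: | IN=(all ⊤) | OUT={e:1, f:1; rest ⊤}
  B1: | IN={e:1, f:1; rest ⊤} | OUT={e:-4, f:1; rest ⊤}
  B2: | IN={e:-4, f:1; rest ⊤} | OUT={a:16, e:-4, f:1; rest ⊤}
  B3: | IN={f:1; rest ⊤} | OUT={c:4, f:1; rest ⊤}

Merge at B2: IN[B2] = OUT[B1] = {a: ⊤, b: ⊤, c: ⊤, d: ⊤, e: -4, f: 1}
Applying B2's transfer function to that IN value gives OUT[B2] (row B2 above).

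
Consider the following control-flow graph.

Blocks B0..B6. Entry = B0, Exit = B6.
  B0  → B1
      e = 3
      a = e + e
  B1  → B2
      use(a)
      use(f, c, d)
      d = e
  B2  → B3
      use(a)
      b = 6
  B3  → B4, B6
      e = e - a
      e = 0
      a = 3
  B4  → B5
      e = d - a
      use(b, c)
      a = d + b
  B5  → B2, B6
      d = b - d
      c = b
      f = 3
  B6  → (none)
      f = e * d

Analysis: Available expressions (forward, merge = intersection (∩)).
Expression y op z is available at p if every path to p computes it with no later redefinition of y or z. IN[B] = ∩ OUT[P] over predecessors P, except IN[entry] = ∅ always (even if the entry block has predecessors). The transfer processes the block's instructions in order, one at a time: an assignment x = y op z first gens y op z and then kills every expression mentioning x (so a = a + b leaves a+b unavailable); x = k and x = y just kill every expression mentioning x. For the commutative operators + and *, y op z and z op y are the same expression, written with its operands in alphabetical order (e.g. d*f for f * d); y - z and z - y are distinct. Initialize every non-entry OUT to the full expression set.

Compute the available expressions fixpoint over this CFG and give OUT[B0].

Answer: {e+e}

Trace:
Per-block solution:
  B0: | IN={} | OUT={e+e}
  B1: | IN={e+e} | OUT={e+e}
  B2: | IN={} | OUT={}
  B3: | IN={} | OUT={}
  B4: | IN={} | OUT={b+d}
  B5: | IN={b+d} | OUT={}
  B6: | IN={} | OUT={d*e}

B0 is the boundary node: IN[B0] = {}
Applying B0's transfer function to that IN value gives OUT[B0] (row B0 above).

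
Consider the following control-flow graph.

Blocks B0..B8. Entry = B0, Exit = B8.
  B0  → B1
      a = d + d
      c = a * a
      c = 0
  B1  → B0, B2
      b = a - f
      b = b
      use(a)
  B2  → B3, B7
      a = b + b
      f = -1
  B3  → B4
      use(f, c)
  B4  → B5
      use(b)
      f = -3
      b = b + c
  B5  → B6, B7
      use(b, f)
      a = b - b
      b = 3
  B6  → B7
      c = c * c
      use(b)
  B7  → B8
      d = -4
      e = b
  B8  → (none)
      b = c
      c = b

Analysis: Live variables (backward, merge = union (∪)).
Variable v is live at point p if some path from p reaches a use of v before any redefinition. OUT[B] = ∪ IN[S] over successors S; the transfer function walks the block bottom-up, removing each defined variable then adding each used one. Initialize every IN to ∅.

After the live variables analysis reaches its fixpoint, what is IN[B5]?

Answer: {b, c, f}

Derivation:
Fixpoint table:
  B0:   IN={d, f}   OUT={a, c, d, f}
  B1:   IN={a, c, d, f}   OUT={b, c, d, f}
  B2:   IN={b, c}   OUT={b, c, f}
  B3:   IN={b, c, f}   OUT={b, c}
  B4:   IN={b, c}   OUT={b, c, f}
  B5:   IN={b, c, f}   OUT={b, c}
  B6:   IN={b, c}   OUT={b, c}
  B7:   IN={b, c}   OUT={c}
  B8:   IN={c}   OUT={}

Merge at B5: OUT[B5] = IN[B6] ⊔ IN[B7] = {b, c}
Applying B5's transfer function to that OUT value gives IN[B5] (row B5 above).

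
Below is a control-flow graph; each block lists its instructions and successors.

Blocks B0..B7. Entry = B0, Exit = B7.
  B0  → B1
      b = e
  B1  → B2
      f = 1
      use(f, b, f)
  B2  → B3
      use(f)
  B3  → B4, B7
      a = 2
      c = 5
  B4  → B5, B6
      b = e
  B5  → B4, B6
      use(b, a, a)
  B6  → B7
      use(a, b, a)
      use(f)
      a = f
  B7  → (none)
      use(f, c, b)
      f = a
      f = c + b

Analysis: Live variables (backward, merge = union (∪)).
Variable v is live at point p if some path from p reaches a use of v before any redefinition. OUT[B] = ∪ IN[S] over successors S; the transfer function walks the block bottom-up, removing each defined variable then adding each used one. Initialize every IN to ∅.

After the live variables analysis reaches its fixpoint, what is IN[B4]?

Per-block solution:
  B0:  IN={e}  OUT={b, e}
  B1:  IN={b, e}  OUT={b, e, f}
  B2:  IN={b, e, f}  OUT={b, e, f}
  B3:  IN={b, e, f}  OUT={a, b, c, e, f}
  B4:  IN={a, c, e, f}  OUT={a, b, c, e, f}
  B5:  IN={a, b, c, e, f}  OUT={a, b, c, e, f}
  B6:  IN={a, b, c, f}  OUT={a, b, c, f}
  B7:  IN={a, b, c, f}  OUT={}

Merge at B4: OUT[B4] = IN[B5] ⊔ IN[B6] = {a, b, c, e, f}
Applying B4's transfer function to that OUT value gives IN[B4] (row B4 above).

Answer: {a, c, e, f}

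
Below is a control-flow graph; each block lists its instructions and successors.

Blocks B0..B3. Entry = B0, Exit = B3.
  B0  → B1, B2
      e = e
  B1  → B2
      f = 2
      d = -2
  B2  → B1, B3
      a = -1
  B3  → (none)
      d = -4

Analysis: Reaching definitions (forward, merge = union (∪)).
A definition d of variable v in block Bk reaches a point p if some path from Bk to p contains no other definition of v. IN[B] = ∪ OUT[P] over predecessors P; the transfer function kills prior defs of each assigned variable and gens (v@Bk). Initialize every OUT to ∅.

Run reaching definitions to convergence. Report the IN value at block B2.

Answer: {a@B2, d@B1, e@B0, f@B1}

Working:
Per-block solution:
  B0:   IN={}   OUT={e@B0}
  B1:   IN={a@B2, d@B1, e@B0, f@B1}   OUT={a@B2, d@B1, e@B0, f@B1}
  B2:   IN={a@B2, d@B1, e@B0, f@B1}   OUT={a@B2, d@B1, e@B0, f@B1}
  B3:   IN={a@B2, d@B1, e@B0, f@B1}   OUT={a@B2, d@B3, e@B0, f@B1}

Merge at B2: IN[B2] = OUT[B0] ⊔ OUT[B1] = {a@B2, d@B1, e@B0, f@B1}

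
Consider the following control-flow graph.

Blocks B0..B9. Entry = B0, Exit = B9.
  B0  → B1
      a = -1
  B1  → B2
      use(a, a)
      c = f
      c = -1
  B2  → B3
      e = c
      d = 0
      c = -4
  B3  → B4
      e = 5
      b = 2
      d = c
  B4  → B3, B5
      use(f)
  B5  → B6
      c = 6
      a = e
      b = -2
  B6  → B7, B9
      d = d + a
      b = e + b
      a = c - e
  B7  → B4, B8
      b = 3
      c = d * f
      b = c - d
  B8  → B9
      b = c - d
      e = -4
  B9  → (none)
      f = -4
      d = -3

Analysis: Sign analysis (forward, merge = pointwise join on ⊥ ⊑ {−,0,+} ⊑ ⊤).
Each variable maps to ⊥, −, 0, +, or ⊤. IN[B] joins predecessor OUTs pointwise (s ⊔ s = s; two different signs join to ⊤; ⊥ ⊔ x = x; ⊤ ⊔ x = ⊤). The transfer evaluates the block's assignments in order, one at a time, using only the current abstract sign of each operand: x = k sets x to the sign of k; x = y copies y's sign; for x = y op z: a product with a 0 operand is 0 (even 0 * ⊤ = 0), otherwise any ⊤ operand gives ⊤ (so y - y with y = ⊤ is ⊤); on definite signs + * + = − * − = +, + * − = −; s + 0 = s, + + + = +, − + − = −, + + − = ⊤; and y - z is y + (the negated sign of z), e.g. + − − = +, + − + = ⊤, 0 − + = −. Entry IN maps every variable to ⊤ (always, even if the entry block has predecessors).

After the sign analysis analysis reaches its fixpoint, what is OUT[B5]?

Fixpoint table:
  B0:  IN=(all ⊤)  OUT={a:-; rest ⊤}
  B1:  IN={a:-; rest ⊤}  OUT={a:-, c:-; rest ⊤}
  B2:  IN={a:-, c:-; rest ⊤}  OUT={a:-, c:-, d:0, e:-; rest ⊤}
  B3:  IN=(all ⊤)  OUT={b:+, e:+; rest ⊤}
  B4:  IN={e:+; rest ⊤}  OUT={e:+; rest ⊤}
  B5:  IN={e:+; rest ⊤}  OUT={a:+, b:-, c:+, e:+; rest ⊤}
  B6:  IN={a:+, b:-, c:+, e:+; rest ⊤}  OUT={c:+, e:+; rest ⊤}
  B7:  IN={c:+, e:+; rest ⊤}  OUT={e:+; rest ⊤}
  B8:  IN={e:+; rest ⊤}  OUT={e:-; rest ⊤}
  B9:  IN=(all ⊤)  OUT={d:-, f:-; rest ⊤}

Merge at B5: IN[B5] = OUT[B4] = {a: ⊤, b: ⊤, c: ⊤, d: ⊤, e: +, f: ⊤}
Applying B5's transfer function to that IN value gives OUT[B5] (row B5 above).

Answer: {a: +, b: -, c: +, d: ⊤, e: +, f: ⊤}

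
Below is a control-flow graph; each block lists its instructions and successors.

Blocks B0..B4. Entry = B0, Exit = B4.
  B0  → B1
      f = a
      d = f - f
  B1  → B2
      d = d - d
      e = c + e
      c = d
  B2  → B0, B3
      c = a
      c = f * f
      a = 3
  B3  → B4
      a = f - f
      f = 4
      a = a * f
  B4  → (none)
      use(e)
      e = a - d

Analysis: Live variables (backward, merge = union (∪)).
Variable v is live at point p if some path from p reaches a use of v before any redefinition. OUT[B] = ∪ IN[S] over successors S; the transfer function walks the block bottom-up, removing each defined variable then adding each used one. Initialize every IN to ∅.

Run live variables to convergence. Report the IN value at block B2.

Fixpoint table:
  B0:  IN={a, c, e}  OUT={a, c, d, e, f}
  B1:  IN={a, c, d, e, f}  OUT={a, d, e, f}
  B2:  IN={a, d, e, f}  OUT={a, c, d, e, f}
  B3:  IN={d, e, f}  OUT={a, d, e}
  B4:  IN={a, d, e}  OUT={}

Merge at B2: OUT[B2] = IN[B0] ⊔ IN[B3] = {a, c, d, e, f}
Applying B2's transfer function to that OUT value gives IN[B2] (row B2 above).

Answer: {a, d, e, f}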